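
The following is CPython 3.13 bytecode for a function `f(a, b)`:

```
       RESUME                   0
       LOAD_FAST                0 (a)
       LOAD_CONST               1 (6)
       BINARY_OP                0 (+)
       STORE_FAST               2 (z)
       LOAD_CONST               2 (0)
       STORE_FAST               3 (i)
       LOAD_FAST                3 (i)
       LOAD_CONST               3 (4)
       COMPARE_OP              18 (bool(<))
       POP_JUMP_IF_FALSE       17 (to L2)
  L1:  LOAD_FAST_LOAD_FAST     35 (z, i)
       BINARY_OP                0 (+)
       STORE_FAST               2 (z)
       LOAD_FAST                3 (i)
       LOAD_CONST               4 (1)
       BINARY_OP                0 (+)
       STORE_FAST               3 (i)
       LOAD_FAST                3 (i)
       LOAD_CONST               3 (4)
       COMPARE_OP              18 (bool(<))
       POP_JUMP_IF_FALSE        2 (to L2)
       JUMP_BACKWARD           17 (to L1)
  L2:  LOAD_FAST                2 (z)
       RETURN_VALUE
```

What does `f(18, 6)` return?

30

LOAD_FAST a → push 18. Stack: [18]
LOAD_CONST → push 6. Stack: [18, 6]
BINARY_OP + → 18 + 6 = 24. Stack: [24]
STORE_FAST z → z=24. Stack: []
LOAD_CONST → push 0. Stack: [0]
STORE_FAST i → i=0. Stack: []
LOAD_FAST i → push 0. Stack: [0]
LOAD_CONST → push 4. Stack: [0, 4]
COMPARE_OP bool(<) → 0 vs 4 = True. Stack: [True]
POP_JUMP_IF_FALSE → pop True; no jump. Stack: []
LOAD_FAST_LOAD_FAST z,i → push 24,0. Stack: [24, 0]
BINARY_OP + → 24 + 0 = 24. Stack: [24]
STORE_FAST z → z=24. Stack: []
LOAD_FAST i → push 0. Stack: [0]
LOAD_CONST → push 1. Stack: [0, 1]
BINARY_OP + → 0 + 1 = 1. Stack: [1]
STORE_FAST i → i=1. Stack: []
LOAD_FAST i → push 1. Stack: [1]
LOAD_CONST → push 4. Stack: [1, 4]
COMPARE_OP bool(<) → 1 vs 4 = True. Stack: [True]
POP_JUMP_IF_FALSE → pop True; no jump. Stack: []
LOAD_FAST_LOAD_FAST z,i → push 24,1. Stack: [24, 1]
BINARY_OP + → 24 + 1 = 25. Stack: [25]
STORE_FAST z → z=25. Stack: []
LOAD_FAST i → push 1. Stack: [1]
LOAD_CONST → push 1. Stack: [1, 1]
BINARY_OP + → 1 + 1 = 2. Stack: [2]
STORE_FAST i → i=2. Stack: []
LOAD_FAST i → push 2. Stack: [2]
LOAD_CONST → push 4. Stack: [2, 4]
COMPARE_OP bool(<) → 2 vs 4 = True. Stack: [True]
POP_JUMP_IF_FALSE → pop True; no jump. Stack: []
LOAD_FAST_LOAD_FAST z,i → push 25,2. Stack: [25, 2]
BINARY_OP + → 25 + 2 = 27. Stack: [27]
STORE_FAST z → z=27. Stack: []
LOAD_FAST i → push 2. Stack: [2]
LOAD_CONST → push 1. Stack: [2, 1]
BINARY_OP + → 2 + 1 = 3. Stack: [3]
STORE_FAST i → i=3. Stack: []
LOAD_FAST i → push 3. Stack: [3]
LOAD_CONST → push 4. Stack: [3, 4]
COMPARE_OP bool(<) → 3 vs 4 = True. Stack: [True]
POP_JUMP_IF_FALSE → pop True; no jump. Stack: []
LOAD_FAST_LOAD_FAST z,i → push 27,3. Stack: [27, 3]
BINARY_OP + → 27 + 3 = 30. Stack: [30]
STORE_FAST z → z=30. Stack: []
LOAD_FAST i → push 3. Stack: [3]
LOAD_CONST → push 1. Stack: [3, 1]
BINARY_OP + → 3 + 1 = 4. Stack: [4]
STORE_FAST i → i=4. Stack: []
LOAD_FAST i → push 4. Stack: [4]
LOAD_CONST → push 4. Stack: [4, 4]
COMPARE_OP bool(<) → 4 vs 4 = False. Stack: [False]
POP_JUMP_IF_FALSE → pop False; jump. Stack: []
LOAD_FAST z → push 30. Stack: [30]
RETURN_VALUE → return 30.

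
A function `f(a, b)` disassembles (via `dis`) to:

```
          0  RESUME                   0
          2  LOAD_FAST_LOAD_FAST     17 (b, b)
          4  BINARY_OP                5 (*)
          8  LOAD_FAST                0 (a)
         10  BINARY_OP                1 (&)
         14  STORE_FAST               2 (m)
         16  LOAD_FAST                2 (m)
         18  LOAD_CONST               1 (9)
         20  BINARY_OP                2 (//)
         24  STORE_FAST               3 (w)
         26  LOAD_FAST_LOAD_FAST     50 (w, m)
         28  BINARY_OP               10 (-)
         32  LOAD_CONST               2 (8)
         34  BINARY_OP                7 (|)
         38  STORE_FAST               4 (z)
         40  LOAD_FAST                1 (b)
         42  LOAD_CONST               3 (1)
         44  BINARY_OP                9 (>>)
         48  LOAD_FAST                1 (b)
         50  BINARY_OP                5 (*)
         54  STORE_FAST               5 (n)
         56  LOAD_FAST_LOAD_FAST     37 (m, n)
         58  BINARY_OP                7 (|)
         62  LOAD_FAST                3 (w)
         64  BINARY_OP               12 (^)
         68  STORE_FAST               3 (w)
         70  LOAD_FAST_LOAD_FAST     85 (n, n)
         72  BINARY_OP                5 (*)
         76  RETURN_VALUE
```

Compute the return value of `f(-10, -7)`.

784

LOAD_FAST_LOAD_FAST b,b → push -7,-7. Stack: [-7, -7]
BINARY_OP * → -7 * -7 = 49. Stack: [49]
LOAD_FAST a → push -10. Stack: [49, -10]
BINARY_OP & → 49 & -10 = 48. Stack: [48]
STORE_FAST m → m=48. Stack: []
LOAD_FAST m → push 48. Stack: [48]
LOAD_CONST → push 9. Stack: [48, 9]
BINARY_OP // → 48 // 9 = 5. Stack: [5]
STORE_FAST w → w=5. Stack: []
LOAD_FAST_LOAD_FAST w,m → push 5,48. Stack: [5, 48]
BINARY_OP - → 5 - 48 = -43. Stack: [-43]
LOAD_CONST → push 8. Stack: [-43, 8]
BINARY_OP | → -43 | 8 = -35. Stack: [-35]
STORE_FAST z → z=-35. Stack: []
LOAD_FAST b → push -7. Stack: [-7]
LOAD_CONST → push 1. Stack: [-7, 1]
BINARY_OP >> → -7 >> 1 = -4. Stack: [-4]
LOAD_FAST b → push -7. Stack: [-4, -7]
BINARY_OP * → -4 * -7 = 28. Stack: [28]
STORE_FAST n → n=28. Stack: []
LOAD_FAST_LOAD_FAST m,n → push 48,28. Stack: [48, 28]
BINARY_OP | → 48 | 28 = 60. Stack: [60]
LOAD_FAST w → push 5. Stack: [60, 5]
BINARY_OP ^ → 60 ^ 5 = 57. Stack: [57]
STORE_FAST w → w=57. Stack: []
LOAD_FAST_LOAD_FAST n,n → push 28,28. Stack: [28, 28]
BINARY_OP * → 28 * 28 = 784. Stack: [784]
RETURN_VALUE → return 784.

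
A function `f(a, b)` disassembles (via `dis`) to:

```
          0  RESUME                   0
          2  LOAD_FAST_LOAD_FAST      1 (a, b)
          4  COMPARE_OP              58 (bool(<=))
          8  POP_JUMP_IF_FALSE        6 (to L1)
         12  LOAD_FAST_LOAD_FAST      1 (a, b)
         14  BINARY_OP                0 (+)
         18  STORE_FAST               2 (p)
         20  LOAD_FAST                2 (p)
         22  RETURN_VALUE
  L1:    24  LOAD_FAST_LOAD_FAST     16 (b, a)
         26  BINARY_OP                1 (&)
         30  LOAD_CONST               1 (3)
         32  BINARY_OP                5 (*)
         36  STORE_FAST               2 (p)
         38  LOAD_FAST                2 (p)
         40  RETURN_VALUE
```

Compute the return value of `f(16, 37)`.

LOAD_FAST_LOAD_FAST a,b → push 16,37. Stack: [16, 37]
COMPARE_OP bool(<=) → 16 vs 37 = True. Stack: [True]
POP_JUMP_IF_FALSE → pop True; no jump. Stack: []
LOAD_FAST_LOAD_FAST a,b → push 16,37. Stack: [16, 37]
BINARY_OP + → 16 + 37 = 53. Stack: [53]
STORE_FAST p → p=53. Stack: []
LOAD_FAST p → push 53. Stack: [53]
RETURN_VALUE → return 53.

53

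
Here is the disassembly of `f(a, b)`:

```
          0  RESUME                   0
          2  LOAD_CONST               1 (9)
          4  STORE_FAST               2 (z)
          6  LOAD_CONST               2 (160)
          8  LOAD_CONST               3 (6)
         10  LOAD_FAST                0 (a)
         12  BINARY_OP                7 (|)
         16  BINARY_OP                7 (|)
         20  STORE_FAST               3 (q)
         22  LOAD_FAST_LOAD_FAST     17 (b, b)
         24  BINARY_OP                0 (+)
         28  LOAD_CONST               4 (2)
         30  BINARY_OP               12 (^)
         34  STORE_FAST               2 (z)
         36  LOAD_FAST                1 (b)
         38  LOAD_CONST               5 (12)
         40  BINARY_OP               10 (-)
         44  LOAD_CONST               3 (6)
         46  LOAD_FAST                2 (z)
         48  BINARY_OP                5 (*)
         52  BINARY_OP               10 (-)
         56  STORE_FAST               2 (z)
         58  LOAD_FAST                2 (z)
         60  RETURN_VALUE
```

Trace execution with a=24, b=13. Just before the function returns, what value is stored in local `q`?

190

LOAD_CONST → push 9. Stack: [9]
STORE_FAST z → z=9. Stack: []
LOAD_CONST → push 160. Stack: [160]
LOAD_CONST → push 6. Stack: [160, 6]
LOAD_FAST a → push 24. Stack: [160, 6, 24]
BINARY_OP | → 6 | 24 = 30. Stack: [160, 30]
BINARY_OP | → 160 | 30 = 190. Stack: [190]
STORE_FAST q → q=190. Stack: []
LOAD_FAST_LOAD_FAST b,b → push 13,13. Stack: [13, 13]
BINARY_OP + → 13 + 13 = 26. Stack: [26]
LOAD_CONST → push 2. Stack: [26, 2]
BINARY_OP ^ → 26 ^ 2 = 24. Stack: [24]
STORE_FAST z → z=24. Stack: []
LOAD_FAST b → push 13. Stack: [13]
LOAD_CONST → push 12. Stack: [13, 12]
BINARY_OP - → 13 - 12 = 1. Stack: [1]
LOAD_CONST → push 6. Stack: [1, 6]
LOAD_FAST z → push 24. Stack: [1, 6, 24]
BINARY_OP * → 6 * 24 = 144. Stack: [1, 144]
BINARY_OP - → 1 - 144 = -143. Stack: [-143]
STORE_FAST z → z=-143. Stack: []
LOAD_FAST z → push -143. Stack: [-143]
RETURN_VALUE → return -143.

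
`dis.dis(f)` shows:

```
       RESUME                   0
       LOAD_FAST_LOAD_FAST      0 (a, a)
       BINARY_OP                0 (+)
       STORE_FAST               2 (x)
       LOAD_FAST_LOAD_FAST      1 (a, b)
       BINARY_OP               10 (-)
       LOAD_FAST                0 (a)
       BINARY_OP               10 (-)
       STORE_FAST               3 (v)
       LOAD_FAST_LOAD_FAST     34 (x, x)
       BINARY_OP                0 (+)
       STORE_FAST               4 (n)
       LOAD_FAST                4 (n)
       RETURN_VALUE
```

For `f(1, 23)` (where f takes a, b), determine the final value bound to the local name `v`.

-23

LOAD_FAST_LOAD_FAST a,a → push 1,1. Stack: [1, 1]
BINARY_OP + → 1 + 1 = 2. Stack: [2]
STORE_FAST x → x=2. Stack: []
LOAD_FAST_LOAD_FAST a,b → push 1,23. Stack: [1, 23]
BINARY_OP - → 1 - 23 = -22. Stack: [-22]
LOAD_FAST a → push 1. Stack: [-22, 1]
BINARY_OP - → -22 - 1 = -23. Stack: [-23]
STORE_FAST v → v=-23. Stack: []
LOAD_FAST_LOAD_FAST x,x → push 2,2. Stack: [2, 2]
BINARY_OP + → 2 + 2 = 4. Stack: [4]
STORE_FAST n → n=4. Stack: []
LOAD_FAST n → push 4. Stack: [4]
RETURN_VALUE → return 4.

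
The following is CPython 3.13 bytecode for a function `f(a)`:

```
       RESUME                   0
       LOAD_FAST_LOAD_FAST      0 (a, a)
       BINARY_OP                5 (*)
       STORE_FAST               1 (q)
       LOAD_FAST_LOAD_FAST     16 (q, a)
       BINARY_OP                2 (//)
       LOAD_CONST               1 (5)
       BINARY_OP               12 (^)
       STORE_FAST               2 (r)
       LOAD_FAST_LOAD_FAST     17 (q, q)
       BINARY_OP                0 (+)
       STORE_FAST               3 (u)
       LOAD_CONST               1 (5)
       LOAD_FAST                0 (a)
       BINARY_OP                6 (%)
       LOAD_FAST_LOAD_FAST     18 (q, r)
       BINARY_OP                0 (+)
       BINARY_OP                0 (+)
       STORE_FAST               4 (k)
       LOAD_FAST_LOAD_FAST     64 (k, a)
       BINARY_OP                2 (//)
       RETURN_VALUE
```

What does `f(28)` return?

29

LOAD_FAST_LOAD_FAST a,a → push 28,28. Stack: [28, 28]
BINARY_OP * → 28 * 28 = 784. Stack: [784]
STORE_FAST q → q=784. Stack: []
LOAD_FAST_LOAD_FAST q,a → push 784,28. Stack: [784, 28]
BINARY_OP // → 784 // 28 = 28. Stack: [28]
LOAD_CONST → push 5. Stack: [28, 5]
BINARY_OP ^ → 28 ^ 5 = 25. Stack: [25]
STORE_FAST r → r=25. Stack: []
LOAD_FAST_LOAD_FAST q,q → push 784,784. Stack: [784, 784]
BINARY_OP + → 784 + 784 = 1568. Stack: [1568]
STORE_FAST u → u=1568. Stack: []
LOAD_CONST → push 5. Stack: [5]
LOAD_FAST a → push 28. Stack: [5, 28]
BINARY_OP % → 5 % 28 = 5. Stack: [5]
LOAD_FAST_LOAD_FAST q,r → push 784,25. Stack: [5, 784, 25]
BINARY_OP + → 784 + 25 = 809. Stack: [5, 809]
BINARY_OP + → 5 + 809 = 814. Stack: [814]
STORE_FAST k → k=814. Stack: []
LOAD_FAST_LOAD_FAST k,a → push 814,28. Stack: [814, 28]
BINARY_OP // → 814 // 28 = 29. Stack: [29]
RETURN_VALUE → return 29.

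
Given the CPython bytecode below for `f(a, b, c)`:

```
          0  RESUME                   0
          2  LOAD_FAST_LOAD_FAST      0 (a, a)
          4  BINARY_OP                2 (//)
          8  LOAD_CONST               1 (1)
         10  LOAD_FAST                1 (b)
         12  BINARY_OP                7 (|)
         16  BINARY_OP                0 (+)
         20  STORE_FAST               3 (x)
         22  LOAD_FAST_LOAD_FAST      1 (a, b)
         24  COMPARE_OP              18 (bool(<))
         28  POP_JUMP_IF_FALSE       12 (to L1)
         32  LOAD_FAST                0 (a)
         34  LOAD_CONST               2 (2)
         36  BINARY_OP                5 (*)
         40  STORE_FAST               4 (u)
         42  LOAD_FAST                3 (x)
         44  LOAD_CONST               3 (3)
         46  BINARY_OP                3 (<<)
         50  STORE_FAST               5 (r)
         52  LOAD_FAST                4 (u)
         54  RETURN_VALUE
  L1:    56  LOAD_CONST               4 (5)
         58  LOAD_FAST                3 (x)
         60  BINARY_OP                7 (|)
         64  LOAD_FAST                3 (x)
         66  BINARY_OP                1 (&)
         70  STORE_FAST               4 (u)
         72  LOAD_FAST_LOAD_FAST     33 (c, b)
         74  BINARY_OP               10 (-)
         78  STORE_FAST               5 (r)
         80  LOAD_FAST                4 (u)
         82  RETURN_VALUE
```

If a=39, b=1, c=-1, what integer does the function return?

LOAD_FAST_LOAD_FAST a,a → push 39,39. Stack: [39, 39]
BINARY_OP // → 39 // 39 = 1. Stack: [1]
LOAD_CONST → push 1. Stack: [1, 1]
LOAD_FAST b → push 1. Stack: [1, 1, 1]
BINARY_OP | → 1 | 1 = 1. Stack: [1, 1]
BINARY_OP + → 1 + 1 = 2. Stack: [2]
STORE_FAST x → x=2. Stack: []
LOAD_FAST_LOAD_FAST a,b → push 39,1. Stack: [39, 1]
COMPARE_OP bool(<) → 39 vs 1 = False. Stack: [False]
POP_JUMP_IF_FALSE → pop False; jump. Stack: []
LOAD_CONST → push 5. Stack: [5]
LOAD_FAST x → push 2. Stack: [5, 2]
BINARY_OP | → 5 | 2 = 7. Stack: [7]
LOAD_FAST x → push 2. Stack: [7, 2]
BINARY_OP & → 7 & 2 = 2. Stack: [2]
STORE_FAST u → u=2. Stack: []
LOAD_FAST_LOAD_FAST c,b → push -1,1. Stack: [-1, 1]
BINARY_OP - → -1 - 1 = -2. Stack: [-2]
STORE_FAST r → r=-2. Stack: []
LOAD_FAST u → push 2. Stack: [2]
RETURN_VALUE → return 2.

2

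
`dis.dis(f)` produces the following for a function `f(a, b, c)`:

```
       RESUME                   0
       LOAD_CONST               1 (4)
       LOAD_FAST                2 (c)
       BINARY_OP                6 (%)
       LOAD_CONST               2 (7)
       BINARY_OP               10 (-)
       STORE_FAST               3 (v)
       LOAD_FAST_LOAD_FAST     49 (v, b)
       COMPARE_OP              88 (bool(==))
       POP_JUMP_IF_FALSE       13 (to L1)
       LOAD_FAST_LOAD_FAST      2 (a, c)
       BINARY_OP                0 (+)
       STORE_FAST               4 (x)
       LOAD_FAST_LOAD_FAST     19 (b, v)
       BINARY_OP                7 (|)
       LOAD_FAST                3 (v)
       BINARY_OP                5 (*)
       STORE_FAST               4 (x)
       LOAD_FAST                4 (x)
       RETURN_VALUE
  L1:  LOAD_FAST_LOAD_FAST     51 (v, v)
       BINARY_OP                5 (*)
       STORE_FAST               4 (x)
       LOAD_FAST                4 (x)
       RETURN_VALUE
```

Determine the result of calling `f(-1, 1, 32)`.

9

LOAD_CONST → push 4. Stack: [4]
LOAD_FAST c → push 32. Stack: [4, 32]
BINARY_OP % → 4 % 32 = 4. Stack: [4]
LOAD_CONST → push 7. Stack: [4, 7]
BINARY_OP - → 4 - 7 = -3. Stack: [-3]
STORE_FAST v → v=-3. Stack: []
LOAD_FAST_LOAD_FAST v,b → push -3,1. Stack: [-3, 1]
COMPARE_OP bool(==) → -3 vs 1 = False. Stack: [False]
POP_JUMP_IF_FALSE → pop False; jump. Stack: []
LOAD_FAST_LOAD_FAST v,v → push -3,-3. Stack: [-3, -3]
BINARY_OP * → -3 * -3 = 9. Stack: [9]
STORE_FAST x → x=9. Stack: []
LOAD_FAST x → push 9. Stack: [9]
RETURN_VALUE → return 9.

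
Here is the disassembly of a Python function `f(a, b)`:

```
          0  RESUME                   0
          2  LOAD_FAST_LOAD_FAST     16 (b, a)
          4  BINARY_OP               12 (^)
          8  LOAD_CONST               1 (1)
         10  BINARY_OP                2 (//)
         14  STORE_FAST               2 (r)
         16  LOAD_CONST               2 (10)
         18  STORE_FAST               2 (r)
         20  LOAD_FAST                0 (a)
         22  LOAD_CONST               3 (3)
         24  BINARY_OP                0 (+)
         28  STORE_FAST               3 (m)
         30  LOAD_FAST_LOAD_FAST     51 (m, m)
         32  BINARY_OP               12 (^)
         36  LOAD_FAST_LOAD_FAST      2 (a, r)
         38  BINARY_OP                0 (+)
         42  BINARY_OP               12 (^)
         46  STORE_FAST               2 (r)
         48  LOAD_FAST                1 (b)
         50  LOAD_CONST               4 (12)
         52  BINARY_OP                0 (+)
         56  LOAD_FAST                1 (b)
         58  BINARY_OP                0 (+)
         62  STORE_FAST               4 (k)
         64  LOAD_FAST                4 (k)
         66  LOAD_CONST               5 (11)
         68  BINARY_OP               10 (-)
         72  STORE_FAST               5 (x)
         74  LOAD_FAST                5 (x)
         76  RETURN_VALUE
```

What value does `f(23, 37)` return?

LOAD_FAST_LOAD_FAST b,a → push 37,23. Stack: [37, 23]
BINARY_OP ^ → 37 ^ 23 = 50. Stack: [50]
LOAD_CONST → push 1. Stack: [50, 1]
BINARY_OP // → 50 // 1 = 50. Stack: [50]
STORE_FAST r → r=50. Stack: []
LOAD_CONST → push 10. Stack: [10]
STORE_FAST r → r=10. Stack: []
LOAD_FAST a → push 23. Stack: [23]
LOAD_CONST → push 3. Stack: [23, 3]
BINARY_OP + → 23 + 3 = 26. Stack: [26]
STORE_FAST m → m=26. Stack: []
LOAD_FAST_LOAD_FAST m,m → push 26,26. Stack: [26, 26]
BINARY_OP ^ → 26 ^ 26 = 0. Stack: [0]
LOAD_FAST_LOAD_FAST a,r → push 23,10. Stack: [0, 23, 10]
BINARY_OP + → 23 + 10 = 33. Stack: [0, 33]
BINARY_OP ^ → 0 ^ 33 = 33. Stack: [33]
STORE_FAST r → r=33. Stack: []
LOAD_FAST b → push 37. Stack: [37]
LOAD_CONST → push 12. Stack: [37, 12]
BINARY_OP + → 37 + 12 = 49. Stack: [49]
LOAD_FAST b → push 37. Stack: [49, 37]
BINARY_OP + → 49 + 37 = 86. Stack: [86]
STORE_FAST k → k=86. Stack: []
LOAD_FAST k → push 86. Stack: [86]
LOAD_CONST → push 11. Stack: [86, 11]
BINARY_OP - → 86 - 11 = 75. Stack: [75]
STORE_FAST x → x=75. Stack: []
LOAD_FAST x → push 75. Stack: [75]
RETURN_VALUE → return 75.

75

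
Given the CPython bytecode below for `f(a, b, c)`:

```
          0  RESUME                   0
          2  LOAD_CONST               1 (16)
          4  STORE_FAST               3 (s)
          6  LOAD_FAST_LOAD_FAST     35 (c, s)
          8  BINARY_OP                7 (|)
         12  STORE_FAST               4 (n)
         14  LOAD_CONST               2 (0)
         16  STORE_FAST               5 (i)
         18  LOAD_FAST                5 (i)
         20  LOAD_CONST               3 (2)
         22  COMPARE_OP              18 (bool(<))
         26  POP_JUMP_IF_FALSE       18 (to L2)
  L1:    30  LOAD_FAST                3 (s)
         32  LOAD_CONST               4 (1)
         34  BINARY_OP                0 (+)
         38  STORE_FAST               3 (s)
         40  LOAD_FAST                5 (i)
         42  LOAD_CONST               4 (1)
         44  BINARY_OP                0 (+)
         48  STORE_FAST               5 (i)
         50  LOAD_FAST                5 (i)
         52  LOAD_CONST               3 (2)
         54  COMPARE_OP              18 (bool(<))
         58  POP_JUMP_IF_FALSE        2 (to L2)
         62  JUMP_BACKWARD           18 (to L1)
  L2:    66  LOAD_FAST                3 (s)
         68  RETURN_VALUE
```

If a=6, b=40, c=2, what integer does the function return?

LOAD_CONST → push 16. Stack: [16]
STORE_FAST s → s=16. Stack: []
LOAD_FAST_LOAD_FAST c,s → push 2,16. Stack: [2, 16]
BINARY_OP | → 2 | 16 = 18. Stack: [18]
STORE_FAST n → n=18. Stack: []
LOAD_CONST → push 0. Stack: [0]
STORE_FAST i → i=0. Stack: []
LOAD_FAST i → push 0. Stack: [0]
LOAD_CONST → push 2. Stack: [0, 2]
COMPARE_OP bool(<) → 0 vs 2 = True. Stack: [True]
POP_JUMP_IF_FALSE → pop True; no jump. Stack: []
LOAD_FAST s → push 16. Stack: [16]
LOAD_CONST → push 1. Stack: [16, 1]
BINARY_OP + → 16 + 1 = 17. Stack: [17]
STORE_FAST s → s=17. Stack: []
LOAD_FAST i → push 0. Stack: [0]
LOAD_CONST → push 1. Stack: [0, 1]
BINARY_OP + → 0 + 1 = 1. Stack: [1]
STORE_FAST i → i=1. Stack: []
LOAD_FAST i → push 1. Stack: [1]
LOAD_CONST → push 2. Stack: [1, 2]
COMPARE_OP bool(<) → 1 vs 2 = True. Stack: [True]
POP_JUMP_IF_FALSE → pop True; no jump. Stack: []
LOAD_FAST s → push 17. Stack: [17]
LOAD_CONST → push 1. Stack: [17, 1]
BINARY_OP + → 17 + 1 = 18. Stack: [18]
STORE_FAST s → s=18. Stack: []
LOAD_FAST i → push 1. Stack: [1]
LOAD_CONST → push 1. Stack: [1, 1]
BINARY_OP + → 1 + 1 = 2. Stack: [2]
STORE_FAST i → i=2. Stack: []
LOAD_FAST i → push 2. Stack: [2]
LOAD_CONST → push 2. Stack: [2, 2]
COMPARE_OP bool(<) → 2 vs 2 = False. Stack: [False]
POP_JUMP_IF_FALSE → pop False; jump. Stack: []
LOAD_FAST s → push 18. Stack: [18]
RETURN_VALUE → return 18.

18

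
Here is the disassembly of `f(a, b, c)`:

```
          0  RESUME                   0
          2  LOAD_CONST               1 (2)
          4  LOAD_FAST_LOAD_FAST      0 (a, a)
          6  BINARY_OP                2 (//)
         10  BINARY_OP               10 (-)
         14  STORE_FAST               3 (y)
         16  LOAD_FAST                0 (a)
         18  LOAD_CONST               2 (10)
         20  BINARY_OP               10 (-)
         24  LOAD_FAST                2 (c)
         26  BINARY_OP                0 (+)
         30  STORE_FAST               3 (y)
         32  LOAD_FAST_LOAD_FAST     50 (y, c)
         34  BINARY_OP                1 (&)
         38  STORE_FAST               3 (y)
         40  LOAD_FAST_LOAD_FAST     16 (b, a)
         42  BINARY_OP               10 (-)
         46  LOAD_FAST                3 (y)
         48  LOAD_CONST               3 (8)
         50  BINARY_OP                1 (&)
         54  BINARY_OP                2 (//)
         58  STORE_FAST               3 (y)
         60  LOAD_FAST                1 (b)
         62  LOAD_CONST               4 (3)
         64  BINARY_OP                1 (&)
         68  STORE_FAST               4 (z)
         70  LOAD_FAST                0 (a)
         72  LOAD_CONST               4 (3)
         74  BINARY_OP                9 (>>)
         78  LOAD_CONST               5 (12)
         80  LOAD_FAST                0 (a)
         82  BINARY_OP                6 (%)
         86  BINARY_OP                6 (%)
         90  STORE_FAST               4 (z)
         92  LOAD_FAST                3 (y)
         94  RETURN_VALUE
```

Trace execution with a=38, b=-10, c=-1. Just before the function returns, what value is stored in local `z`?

LOAD_CONST → push 2. Stack: [2]
LOAD_FAST_LOAD_FAST a,a → push 38,38. Stack: [2, 38, 38]
BINARY_OP // → 38 // 38 = 1. Stack: [2, 1]
BINARY_OP - → 2 - 1 = 1. Stack: [1]
STORE_FAST y → y=1. Stack: []
LOAD_FAST a → push 38. Stack: [38]
LOAD_CONST → push 10. Stack: [38, 10]
BINARY_OP - → 38 - 10 = 28. Stack: [28]
LOAD_FAST c → push -1. Stack: [28, -1]
BINARY_OP + → 28 + -1 = 27. Stack: [27]
STORE_FAST y → y=27. Stack: []
LOAD_FAST_LOAD_FAST y,c → push 27,-1. Stack: [27, -1]
BINARY_OP & → 27 & -1 = 27. Stack: [27]
STORE_FAST y → y=27. Stack: []
LOAD_FAST_LOAD_FAST b,a → push -10,38. Stack: [-10, 38]
BINARY_OP - → -10 - 38 = -48. Stack: [-48]
LOAD_FAST y → push 27. Stack: [-48, 27]
LOAD_CONST → push 8. Stack: [-48, 27, 8]
BINARY_OP & → 27 & 8 = 8. Stack: [-48, 8]
BINARY_OP // → -48 // 8 = -6. Stack: [-6]
STORE_FAST y → y=-6. Stack: []
LOAD_FAST b → push -10. Stack: [-10]
LOAD_CONST → push 3. Stack: [-10, 3]
BINARY_OP & → -10 & 3 = 2. Stack: [2]
STORE_FAST z → z=2. Stack: []
LOAD_FAST a → push 38. Stack: [38]
LOAD_CONST → push 3. Stack: [38, 3]
BINARY_OP >> → 38 >> 3 = 4. Stack: [4]
LOAD_CONST → push 12. Stack: [4, 12]
LOAD_FAST a → push 38. Stack: [4, 12, 38]
BINARY_OP % → 12 % 38 = 12. Stack: [4, 12]
BINARY_OP % → 4 % 12 = 4. Stack: [4]
STORE_FAST z → z=4. Stack: []
LOAD_FAST y → push -6. Stack: [-6]
RETURN_VALUE → return -6.

4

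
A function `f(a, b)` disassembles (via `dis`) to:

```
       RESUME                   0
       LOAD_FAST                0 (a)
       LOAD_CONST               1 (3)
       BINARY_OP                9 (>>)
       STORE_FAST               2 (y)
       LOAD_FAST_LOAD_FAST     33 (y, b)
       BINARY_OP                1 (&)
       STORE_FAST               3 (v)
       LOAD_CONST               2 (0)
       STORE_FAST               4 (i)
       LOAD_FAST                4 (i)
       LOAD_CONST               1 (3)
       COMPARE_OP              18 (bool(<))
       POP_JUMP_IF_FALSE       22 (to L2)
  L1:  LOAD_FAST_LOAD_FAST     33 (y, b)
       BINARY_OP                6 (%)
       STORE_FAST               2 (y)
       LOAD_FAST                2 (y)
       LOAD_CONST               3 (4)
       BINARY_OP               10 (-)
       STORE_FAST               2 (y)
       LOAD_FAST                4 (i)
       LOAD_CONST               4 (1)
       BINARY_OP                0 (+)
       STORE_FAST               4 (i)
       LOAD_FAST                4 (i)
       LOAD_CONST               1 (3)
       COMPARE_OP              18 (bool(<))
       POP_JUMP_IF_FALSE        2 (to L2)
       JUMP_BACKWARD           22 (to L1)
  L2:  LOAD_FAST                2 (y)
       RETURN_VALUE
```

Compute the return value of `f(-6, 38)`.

LOAD_FAST a → push -6. Stack: [-6]
LOAD_CONST → push 3. Stack: [-6, 3]
BINARY_OP >> → -6 >> 3 = -1. Stack: [-1]
STORE_FAST y → y=-1. Stack: []
LOAD_FAST_LOAD_FAST y,b → push -1,38. Stack: [-1, 38]
BINARY_OP & → -1 & 38 = 38. Stack: [38]
STORE_FAST v → v=38. Stack: []
LOAD_CONST → push 0. Stack: [0]
STORE_FAST i → i=0. Stack: []
LOAD_FAST i → push 0. Stack: [0]
LOAD_CONST → push 3. Stack: [0, 3]
COMPARE_OP bool(<) → 0 vs 3 = True. Stack: [True]
POP_JUMP_IF_FALSE → pop True; no jump. Stack: []
LOAD_FAST_LOAD_FAST y,b → push -1,38. Stack: [-1, 38]
BINARY_OP % → -1 % 38 = 37. Stack: [37]
STORE_FAST y → y=37. Stack: []
LOAD_FAST y → push 37. Stack: [37]
LOAD_CONST → push 4. Stack: [37, 4]
BINARY_OP - → 37 - 4 = 33. Stack: [33]
STORE_FAST y → y=33. Stack: []
LOAD_FAST i → push 0. Stack: [0]
LOAD_CONST → push 1. Stack: [0, 1]
BINARY_OP + → 0 + 1 = 1. Stack: [1]
STORE_FAST i → i=1. Stack: []
LOAD_FAST i → push 1. Stack: [1]
LOAD_CONST → push 3. Stack: [1, 3]
COMPARE_OP bool(<) → 1 vs 3 = True. Stack: [True]
POP_JUMP_IF_FALSE → pop True; no jump. Stack: []
LOAD_FAST_LOAD_FAST y,b → push 33,38. Stack: [33, 38]
BINARY_OP % → 33 % 38 = 33. Stack: [33]
STORE_FAST y → y=33. Stack: []
LOAD_FAST y → push 33. Stack: [33]
LOAD_CONST → push 4. Stack: [33, 4]
BINARY_OP - → 33 - 4 = 29. Stack: [29]
STORE_FAST y → y=29. Stack: []
LOAD_FAST i → push 1. Stack: [1]
LOAD_CONST → push 1. Stack: [1, 1]
BINARY_OP + → 1 + 1 = 2. Stack: [2]
STORE_FAST i → i=2. Stack: []
LOAD_FAST i → push 2. Stack: [2]
LOAD_CONST → push 3. Stack: [2, 3]
COMPARE_OP bool(<) → 2 vs 3 = True. Stack: [True]
POP_JUMP_IF_FALSE → pop True; no jump. Stack: []
LOAD_FAST_LOAD_FAST y,b → push 29,38. Stack: [29, 38]
BINARY_OP % → 29 % 38 = 29. Stack: [29]
STORE_FAST y → y=29. Stack: []
LOAD_FAST y → push 29. Stack: [29]
LOAD_CONST → push 4. Stack: [29, 4]
BINARY_OP - → 29 - 4 = 25. Stack: [25]
STORE_FAST y → y=25. Stack: []
LOAD_FAST i → push 2. Stack: [2]
LOAD_CONST → push 1. Stack: [2, 1]
BINARY_OP + → 2 + 1 = 3. Stack: [3]
STORE_FAST i → i=3. Stack: []
LOAD_FAST i → push 3. Stack: [3]
LOAD_CONST → push 3. Stack: [3, 3]
COMPARE_OP bool(<) → 3 vs 3 = False. Stack: [False]
POP_JUMP_IF_FALSE → pop False; jump. Stack: []
LOAD_FAST y → push 25. Stack: [25]
RETURN_VALUE → return 25.

25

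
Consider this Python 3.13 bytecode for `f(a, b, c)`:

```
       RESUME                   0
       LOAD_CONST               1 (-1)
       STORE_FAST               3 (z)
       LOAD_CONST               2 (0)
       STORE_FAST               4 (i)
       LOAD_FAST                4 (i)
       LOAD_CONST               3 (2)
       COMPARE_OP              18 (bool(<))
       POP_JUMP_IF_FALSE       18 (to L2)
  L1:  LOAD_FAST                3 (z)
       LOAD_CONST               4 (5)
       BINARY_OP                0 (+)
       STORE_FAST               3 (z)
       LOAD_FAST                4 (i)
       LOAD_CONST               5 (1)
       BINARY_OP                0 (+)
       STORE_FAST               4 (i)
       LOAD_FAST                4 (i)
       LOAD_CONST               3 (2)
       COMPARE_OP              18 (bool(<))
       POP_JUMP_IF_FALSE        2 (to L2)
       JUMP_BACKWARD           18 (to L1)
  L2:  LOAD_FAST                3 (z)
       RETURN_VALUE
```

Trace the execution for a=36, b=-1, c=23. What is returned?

9

LOAD_CONST → push -1. Stack: [-1]
STORE_FAST z → z=-1. Stack: []
LOAD_CONST → push 0. Stack: [0]
STORE_FAST i → i=0. Stack: []
LOAD_FAST i → push 0. Stack: [0]
LOAD_CONST → push 2. Stack: [0, 2]
COMPARE_OP bool(<) → 0 vs 2 = True. Stack: [True]
POP_JUMP_IF_FALSE → pop True; no jump. Stack: []
LOAD_FAST z → push -1. Stack: [-1]
LOAD_CONST → push 5. Stack: [-1, 5]
BINARY_OP + → -1 + 5 = 4. Stack: [4]
STORE_FAST z → z=4. Stack: []
LOAD_FAST i → push 0. Stack: [0]
LOAD_CONST → push 1. Stack: [0, 1]
BINARY_OP + → 0 + 1 = 1. Stack: [1]
STORE_FAST i → i=1. Stack: []
LOAD_FAST i → push 1. Stack: [1]
LOAD_CONST → push 2. Stack: [1, 2]
COMPARE_OP bool(<) → 1 vs 2 = True. Stack: [True]
POP_JUMP_IF_FALSE → pop True; no jump. Stack: []
LOAD_FAST z → push 4. Stack: [4]
LOAD_CONST → push 5. Stack: [4, 5]
BINARY_OP + → 4 + 5 = 9. Stack: [9]
STORE_FAST z → z=9. Stack: []
LOAD_FAST i → push 1. Stack: [1]
LOAD_CONST → push 1. Stack: [1, 1]
BINARY_OP + → 1 + 1 = 2. Stack: [2]
STORE_FAST i → i=2. Stack: []
LOAD_FAST i → push 2. Stack: [2]
LOAD_CONST → push 2. Stack: [2, 2]
COMPARE_OP bool(<) → 2 vs 2 = False. Stack: [False]
POP_JUMP_IF_FALSE → pop False; jump. Stack: []
LOAD_FAST z → push 9. Stack: [9]
RETURN_VALUE → return 9.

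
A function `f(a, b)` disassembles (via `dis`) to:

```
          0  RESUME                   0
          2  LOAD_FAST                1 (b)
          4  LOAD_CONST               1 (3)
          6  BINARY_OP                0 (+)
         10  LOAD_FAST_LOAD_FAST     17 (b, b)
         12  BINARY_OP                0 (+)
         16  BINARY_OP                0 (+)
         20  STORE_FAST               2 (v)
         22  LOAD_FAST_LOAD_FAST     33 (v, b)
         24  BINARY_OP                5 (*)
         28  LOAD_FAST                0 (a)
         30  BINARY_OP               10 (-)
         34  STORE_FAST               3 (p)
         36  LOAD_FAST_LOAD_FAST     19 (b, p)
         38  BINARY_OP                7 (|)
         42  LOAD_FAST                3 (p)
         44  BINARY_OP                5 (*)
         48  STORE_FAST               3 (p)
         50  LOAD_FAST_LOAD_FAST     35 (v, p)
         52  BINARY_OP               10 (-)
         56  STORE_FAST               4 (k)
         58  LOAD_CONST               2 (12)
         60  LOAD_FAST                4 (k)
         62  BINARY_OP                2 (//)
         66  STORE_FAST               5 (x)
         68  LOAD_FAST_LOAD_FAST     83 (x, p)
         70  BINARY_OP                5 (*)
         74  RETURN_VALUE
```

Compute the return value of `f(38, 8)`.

LOAD_FAST b → push 8. Stack: [8]
LOAD_CONST → push 3. Stack: [8, 3]
BINARY_OP + → 8 + 3 = 11. Stack: [11]
LOAD_FAST_LOAD_FAST b,b → push 8,8. Stack: [11, 8, 8]
BINARY_OP + → 8 + 8 = 16. Stack: [11, 16]
BINARY_OP + → 11 + 16 = 27. Stack: [27]
STORE_FAST v → v=27. Stack: []
LOAD_FAST_LOAD_FAST v,b → push 27,8. Stack: [27, 8]
BINARY_OP * → 27 * 8 = 216. Stack: [216]
LOAD_FAST a → push 38. Stack: [216, 38]
BINARY_OP - → 216 - 38 = 178. Stack: [178]
STORE_FAST p → p=178. Stack: []
LOAD_FAST_LOAD_FAST b,p → push 8,178. Stack: [8, 178]
BINARY_OP | → 8 | 178 = 186. Stack: [186]
LOAD_FAST p → push 178. Stack: [186, 178]
BINARY_OP * → 186 * 178 = 33108. Stack: [33108]
STORE_FAST p → p=33108. Stack: []
LOAD_FAST_LOAD_FAST v,p → push 27,33108. Stack: [27, 33108]
BINARY_OP - → 27 - 33108 = -33081. Stack: [-33081]
STORE_FAST k → k=-33081. Stack: []
LOAD_CONST → push 12. Stack: [12]
LOAD_FAST k → push -33081. Stack: [12, -33081]
BINARY_OP // → 12 // -33081 = -1. Stack: [-1]
STORE_FAST x → x=-1. Stack: []
LOAD_FAST_LOAD_FAST x,p → push -1,33108. Stack: [-1, 33108]
BINARY_OP * → -1 * 33108 = -33108. Stack: [-33108]
RETURN_VALUE → return -33108.

-33108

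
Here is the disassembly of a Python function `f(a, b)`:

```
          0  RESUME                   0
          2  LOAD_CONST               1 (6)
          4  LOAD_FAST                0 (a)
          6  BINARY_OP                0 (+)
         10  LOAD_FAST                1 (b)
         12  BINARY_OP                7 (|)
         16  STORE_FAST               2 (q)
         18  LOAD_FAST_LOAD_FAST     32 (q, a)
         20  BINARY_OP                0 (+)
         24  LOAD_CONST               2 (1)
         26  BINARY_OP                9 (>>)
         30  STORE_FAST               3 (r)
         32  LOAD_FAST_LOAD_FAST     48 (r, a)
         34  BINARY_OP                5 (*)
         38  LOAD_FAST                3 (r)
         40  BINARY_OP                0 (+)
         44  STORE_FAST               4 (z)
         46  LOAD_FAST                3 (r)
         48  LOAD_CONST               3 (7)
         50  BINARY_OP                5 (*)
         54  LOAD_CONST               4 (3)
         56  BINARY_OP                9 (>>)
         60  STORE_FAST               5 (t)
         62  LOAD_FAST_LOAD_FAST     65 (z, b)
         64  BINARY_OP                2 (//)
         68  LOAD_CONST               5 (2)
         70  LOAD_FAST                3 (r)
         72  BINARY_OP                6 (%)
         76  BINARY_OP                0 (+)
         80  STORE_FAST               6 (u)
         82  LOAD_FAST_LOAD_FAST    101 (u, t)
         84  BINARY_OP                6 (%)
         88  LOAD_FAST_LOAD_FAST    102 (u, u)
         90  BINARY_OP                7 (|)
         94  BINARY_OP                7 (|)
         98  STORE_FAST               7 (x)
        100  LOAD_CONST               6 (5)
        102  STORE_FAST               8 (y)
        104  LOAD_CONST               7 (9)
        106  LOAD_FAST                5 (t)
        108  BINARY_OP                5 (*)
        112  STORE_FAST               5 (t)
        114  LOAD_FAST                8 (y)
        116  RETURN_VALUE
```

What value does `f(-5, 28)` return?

5

LOAD_CONST → push 6. Stack: [6]
LOAD_FAST a → push -5. Stack: [6, -5]
BINARY_OP + → 6 + -5 = 1. Stack: [1]
LOAD_FAST b → push 28. Stack: [1, 28]
BINARY_OP | → 1 | 28 = 29. Stack: [29]
STORE_FAST q → q=29. Stack: []
LOAD_FAST_LOAD_FAST q,a → push 29,-5. Stack: [29, -5]
BINARY_OP + → 29 + -5 = 24. Stack: [24]
LOAD_CONST → push 1. Stack: [24, 1]
BINARY_OP >> → 24 >> 1 = 12. Stack: [12]
STORE_FAST r → r=12. Stack: []
LOAD_FAST_LOAD_FAST r,a → push 12,-5. Stack: [12, -5]
BINARY_OP * → 12 * -5 = -60. Stack: [-60]
LOAD_FAST r → push 12. Stack: [-60, 12]
BINARY_OP + → -60 + 12 = -48. Stack: [-48]
STORE_FAST z → z=-48. Stack: []
LOAD_FAST r → push 12. Stack: [12]
LOAD_CONST → push 7. Stack: [12, 7]
BINARY_OP * → 12 * 7 = 84. Stack: [84]
LOAD_CONST → push 3. Stack: [84, 3]
BINARY_OP >> → 84 >> 3 = 10. Stack: [10]
STORE_FAST t → t=10. Stack: []
LOAD_FAST_LOAD_FAST z,b → push -48,28. Stack: [-48, 28]
BINARY_OP // → -48 // 28 = -2. Stack: [-2]
LOAD_CONST → push 2. Stack: [-2, 2]
LOAD_FAST r → push 12. Stack: [-2, 2, 12]
BINARY_OP % → 2 % 12 = 2. Stack: [-2, 2]
BINARY_OP + → -2 + 2 = 0. Stack: [0]
STORE_FAST u → u=0. Stack: []
LOAD_FAST_LOAD_FAST u,t → push 0,10. Stack: [0, 10]
BINARY_OP % → 0 % 10 = 0. Stack: [0]
LOAD_FAST_LOAD_FAST u,u → push 0,0. Stack: [0, 0, 0]
BINARY_OP | → 0 | 0 = 0. Stack: [0, 0]
BINARY_OP | → 0 | 0 = 0. Stack: [0]
STORE_FAST x → x=0. Stack: []
LOAD_CONST → push 5. Stack: [5]
STORE_FAST y → y=5. Stack: []
LOAD_CONST → push 9. Stack: [9]
LOAD_FAST t → push 10. Stack: [9, 10]
BINARY_OP * → 9 * 10 = 90. Stack: [90]
STORE_FAST t → t=90. Stack: []
LOAD_FAST y → push 5. Stack: [5]
RETURN_VALUE → return 5.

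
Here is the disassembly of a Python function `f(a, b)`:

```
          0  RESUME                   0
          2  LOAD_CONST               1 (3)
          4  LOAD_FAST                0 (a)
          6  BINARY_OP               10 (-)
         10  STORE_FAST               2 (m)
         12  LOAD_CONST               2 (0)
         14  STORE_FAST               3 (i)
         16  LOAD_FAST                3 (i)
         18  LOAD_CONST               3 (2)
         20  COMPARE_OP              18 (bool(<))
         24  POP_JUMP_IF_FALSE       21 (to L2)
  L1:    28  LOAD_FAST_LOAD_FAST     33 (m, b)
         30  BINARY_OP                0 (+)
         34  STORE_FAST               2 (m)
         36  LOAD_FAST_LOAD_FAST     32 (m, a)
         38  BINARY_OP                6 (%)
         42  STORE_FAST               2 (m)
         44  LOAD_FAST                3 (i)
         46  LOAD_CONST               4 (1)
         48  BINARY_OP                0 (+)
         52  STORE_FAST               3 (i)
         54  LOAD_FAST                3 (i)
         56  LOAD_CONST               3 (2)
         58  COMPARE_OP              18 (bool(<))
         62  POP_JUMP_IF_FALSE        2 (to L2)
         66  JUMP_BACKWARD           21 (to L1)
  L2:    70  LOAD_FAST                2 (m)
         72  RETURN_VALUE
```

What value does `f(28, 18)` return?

11

LOAD_CONST → push 3. Stack: [3]
LOAD_FAST a → push 28. Stack: [3, 28]
BINARY_OP - → 3 - 28 = -25. Stack: [-25]
STORE_FAST m → m=-25. Stack: []
LOAD_CONST → push 0. Stack: [0]
STORE_FAST i → i=0. Stack: []
LOAD_FAST i → push 0. Stack: [0]
LOAD_CONST → push 2. Stack: [0, 2]
COMPARE_OP bool(<) → 0 vs 2 = True. Stack: [True]
POP_JUMP_IF_FALSE → pop True; no jump. Stack: []
LOAD_FAST_LOAD_FAST m,b → push -25,18. Stack: [-25, 18]
BINARY_OP + → -25 + 18 = -7. Stack: [-7]
STORE_FAST m → m=-7. Stack: []
LOAD_FAST_LOAD_FAST m,a → push -7,28. Stack: [-7, 28]
BINARY_OP % → -7 % 28 = 21. Stack: [21]
STORE_FAST m → m=21. Stack: []
LOAD_FAST i → push 0. Stack: [0]
LOAD_CONST → push 1. Stack: [0, 1]
BINARY_OP + → 0 + 1 = 1. Stack: [1]
STORE_FAST i → i=1. Stack: []
LOAD_FAST i → push 1. Stack: [1]
LOAD_CONST → push 2. Stack: [1, 2]
COMPARE_OP bool(<) → 1 vs 2 = True. Stack: [True]
POP_JUMP_IF_FALSE → pop True; no jump. Stack: []
LOAD_FAST_LOAD_FAST m,b → push 21,18. Stack: [21, 18]
BINARY_OP + → 21 + 18 = 39. Stack: [39]
STORE_FAST m → m=39. Stack: []
LOAD_FAST_LOAD_FAST m,a → push 39,28. Stack: [39, 28]
BINARY_OP % → 39 % 28 = 11. Stack: [11]
STORE_FAST m → m=11. Stack: []
LOAD_FAST i → push 1. Stack: [1]
LOAD_CONST → push 1. Stack: [1, 1]
BINARY_OP + → 1 + 1 = 2. Stack: [2]
STORE_FAST i → i=2. Stack: []
LOAD_FAST i → push 2. Stack: [2]
LOAD_CONST → push 2. Stack: [2, 2]
COMPARE_OP bool(<) → 2 vs 2 = False. Stack: [False]
POP_JUMP_IF_FALSE → pop False; jump. Stack: []
LOAD_FAST m → push 11. Stack: [11]
RETURN_VALUE → return 11.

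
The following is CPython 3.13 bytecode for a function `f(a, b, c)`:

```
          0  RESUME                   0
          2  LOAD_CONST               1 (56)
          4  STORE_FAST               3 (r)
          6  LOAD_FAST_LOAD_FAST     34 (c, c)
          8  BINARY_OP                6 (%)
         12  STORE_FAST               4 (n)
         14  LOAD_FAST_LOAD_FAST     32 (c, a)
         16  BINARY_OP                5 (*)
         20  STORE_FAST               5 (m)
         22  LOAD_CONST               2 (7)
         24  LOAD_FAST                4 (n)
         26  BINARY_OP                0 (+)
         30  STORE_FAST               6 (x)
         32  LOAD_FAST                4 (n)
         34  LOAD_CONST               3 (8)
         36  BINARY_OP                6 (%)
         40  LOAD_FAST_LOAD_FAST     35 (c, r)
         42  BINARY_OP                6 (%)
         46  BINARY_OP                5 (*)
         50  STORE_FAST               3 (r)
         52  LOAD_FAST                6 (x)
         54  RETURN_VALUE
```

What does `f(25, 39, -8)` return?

LOAD_CONST → push 56. Stack: [56]
STORE_FAST r → r=56. Stack: []
LOAD_FAST_LOAD_FAST c,c → push -8,-8. Stack: [-8, -8]
BINARY_OP % → -8 % -8 = 0. Stack: [0]
STORE_FAST n → n=0. Stack: []
LOAD_FAST_LOAD_FAST c,a → push -8,25. Stack: [-8, 25]
BINARY_OP * → -8 * 25 = -200. Stack: [-200]
STORE_FAST m → m=-200. Stack: []
LOAD_CONST → push 7. Stack: [7]
LOAD_FAST n → push 0. Stack: [7, 0]
BINARY_OP + → 7 + 0 = 7. Stack: [7]
STORE_FAST x → x=7. Stack: []
LOAD_FAST n → push 0. Stack: [0]
LOAD_CONST → push 8. Stack: [0, 8]
BINARY_OP % → 0 % 8 = 0. Stack: [0]
LOAD_FAST_LOAD_FAST c,r → push -8,56. Stack: [0, -8, 56]
BINARY_OP % → -8 % 56 = 48. Stack: [0, 48]
BINARY_OP * → 0 * 48 = 0. Stack: [0]
STORE_FAST r → r=0. Stack: []
LOAD_FAST x → push 7. Stack: [7]
RETURN_VALUE → return 7.

7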